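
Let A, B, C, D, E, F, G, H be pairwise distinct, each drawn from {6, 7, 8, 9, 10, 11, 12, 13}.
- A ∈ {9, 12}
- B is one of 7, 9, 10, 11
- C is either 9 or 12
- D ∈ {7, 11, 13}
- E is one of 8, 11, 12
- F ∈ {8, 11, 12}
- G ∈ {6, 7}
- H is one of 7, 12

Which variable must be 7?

The 8 variables draw from only 8 values {6, 7, 8, 9, 10, 11, 12, 13}, so each is used; only G can be 6, hence G = 6.
The 7 still-open variables draw from only 7 values {7, 8, 9, 10, 11, 12, 13}, so each is used; only B can be 10, hence B = 10.
The 6 still-open variables together cover exactly {7, 8, 9, 11, 12, 13} — 6 values for 6 variables — and 13 appears only in D's list, so D = 13.
Among the 5 still-open variables, 7 fits only H (and all 5 values in {7, 8, 9, 11, 12} must be used), so H = 7.

H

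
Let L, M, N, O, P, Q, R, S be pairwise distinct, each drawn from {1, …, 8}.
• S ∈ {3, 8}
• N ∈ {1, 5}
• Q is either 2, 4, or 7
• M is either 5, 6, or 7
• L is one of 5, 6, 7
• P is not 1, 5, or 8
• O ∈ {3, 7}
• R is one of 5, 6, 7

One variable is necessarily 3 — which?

The 8 variables together cover exactly {1, 2, 3, 4, 5, 6, 7, 8} — 8 values for 8 variables — and 1 appears only in N's list, so N = 1.
The 7 still-open variables together cover exactly {2, 3, 4, 5, 6, 7, 8} — 7 values for 7 variables — and 8 appears only in S's list, so S = 8.
The 3 variables L, M, R are confined to {5, 6, 7}, which locks those values in; drop them from O, P, Q.
So 3 goes to O.

O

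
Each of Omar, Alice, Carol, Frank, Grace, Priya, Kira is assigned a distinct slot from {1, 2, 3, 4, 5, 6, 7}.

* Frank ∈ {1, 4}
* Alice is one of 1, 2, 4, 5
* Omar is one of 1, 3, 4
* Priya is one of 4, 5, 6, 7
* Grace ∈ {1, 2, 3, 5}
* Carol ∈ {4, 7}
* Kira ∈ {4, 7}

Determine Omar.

The 7 variables draw from only 7 values {1, 2, 3, 4, 5, 6, 7}, so each is used; only Priya can be 6, hence Priya = 6.
Carol and Kira between them cover only {4, 7} — a naked pair. Remove those values from Omar, Alice, Frank.
Frank must be 1 (only option left). Eliminate 1 elsewhere: Omar, Alice, Grace.
So Omar = 3.

3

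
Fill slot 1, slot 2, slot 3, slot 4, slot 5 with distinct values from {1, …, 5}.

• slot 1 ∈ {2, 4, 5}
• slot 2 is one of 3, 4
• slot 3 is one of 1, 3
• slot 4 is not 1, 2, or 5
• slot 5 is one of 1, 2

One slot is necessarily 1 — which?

slot 3

Among the 5 variables, 5 fits only slot 1 (and all 5 values in {1, 2, 3, 4, 5} must be used), so slot 1 = 5.
Among the 4 still-open variables, 2 fits only slot 5 (and all 4 values in {1, 2, 3, 4} must be used), so slot 5 = 2.
The 3 still-open variables together cover exactly {1, 3, 4} — 3 values for 3 variables — and 1 appears only in slot 3's list, so slot 3 = 1.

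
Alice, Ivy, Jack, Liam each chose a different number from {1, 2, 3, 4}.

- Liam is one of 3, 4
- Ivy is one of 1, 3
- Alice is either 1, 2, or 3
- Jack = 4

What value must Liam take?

Jack must be 4 (only option left). Eliminate 4 elsewhere: Liam.
So Liam = 3.

3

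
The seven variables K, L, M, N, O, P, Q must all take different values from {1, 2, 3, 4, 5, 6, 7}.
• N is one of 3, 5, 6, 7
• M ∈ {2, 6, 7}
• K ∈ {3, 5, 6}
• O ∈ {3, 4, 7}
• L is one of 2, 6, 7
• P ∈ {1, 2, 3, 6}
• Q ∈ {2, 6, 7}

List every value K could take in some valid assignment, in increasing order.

Among the 7 variables, 1 fits only P (and all 7 values in {1, 2, 3, 4, 5, 6, 7} must be used), so P = 1.
The 6 still-open variables draw from only 6 values {2, 3, 4, 5, 6, 7}, so each is used; only O can be 4, hence O = 4.
L, M, Q share exactly the 3 values {2, 6, 7}; by pigeonhole those values go to them, so strike 2, 6, 7 from K, N.
No further eliminations apply; K can still be any of 3, 5.

3, 5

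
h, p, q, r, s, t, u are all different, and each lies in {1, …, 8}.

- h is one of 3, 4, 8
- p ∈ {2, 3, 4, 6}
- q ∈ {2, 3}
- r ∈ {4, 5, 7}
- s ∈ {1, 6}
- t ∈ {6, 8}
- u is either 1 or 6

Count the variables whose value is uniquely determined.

s and u between them cover only {1, 6} — a naked pair. Remove those values from p, t.
t must be 8 (only option left). So h can't be 8.
h, p, q between them cover only {2, 3, 4} — a naked triple. Remove those values from r.
Determined: t=8. The other variables each still have more than one consistent value. That makes 1.

1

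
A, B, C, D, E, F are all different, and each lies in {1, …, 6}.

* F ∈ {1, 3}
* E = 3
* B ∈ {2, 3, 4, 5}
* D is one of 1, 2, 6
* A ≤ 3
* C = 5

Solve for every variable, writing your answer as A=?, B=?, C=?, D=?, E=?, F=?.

A=2, B=4, C=5, D=6, E=3, F=1

C's domain is down to {5}, so C = 5. Remove 5 from B.
E must be 3 (only option left). Eliminate 3 elsewhere: A, B, F.
F must be 1 (only option left). Eliminate 1 elsewhere: A, D.
A's domain is down to {2}, so A = 2. Eliminate 2 elsewhere: B, D.
B's domain is down to {4}, so B = 4.
D's domain is down to {6}, so D = 6.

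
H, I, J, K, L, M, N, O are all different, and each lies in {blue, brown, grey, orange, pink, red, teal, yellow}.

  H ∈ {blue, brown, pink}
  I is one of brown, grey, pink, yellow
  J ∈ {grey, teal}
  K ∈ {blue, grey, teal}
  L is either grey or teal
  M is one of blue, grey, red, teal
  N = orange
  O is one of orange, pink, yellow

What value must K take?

blue

N's domain is down to {orange}, so N = orange. Eliminate orange elsewhere: O.
The 7 still-open variables together cover exactly {blue, brown, grey, pink, red, teal, yellow} — 7 values for 7 variables — and red appears only in M's list, so M = red.
The 2 variables J and L are confined to {grey, teal}, which locks those values in; drop them from I, K.
So K = blue.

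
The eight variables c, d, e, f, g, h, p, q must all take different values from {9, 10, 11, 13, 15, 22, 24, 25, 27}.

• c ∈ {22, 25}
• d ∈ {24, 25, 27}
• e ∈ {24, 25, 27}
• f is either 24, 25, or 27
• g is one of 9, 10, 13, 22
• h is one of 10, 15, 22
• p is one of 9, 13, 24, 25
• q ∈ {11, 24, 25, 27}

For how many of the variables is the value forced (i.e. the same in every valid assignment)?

d, e, f between them cover only {24, 25, 27} — a naked triple. Remove those values from c, p, q.
c must be 22 (only option left). Remove 22 from g, h.
q has just one choice, so q = 11.
Determined: c=22, q=11. The other variables each still have more than one consistent value. That makes 2.

2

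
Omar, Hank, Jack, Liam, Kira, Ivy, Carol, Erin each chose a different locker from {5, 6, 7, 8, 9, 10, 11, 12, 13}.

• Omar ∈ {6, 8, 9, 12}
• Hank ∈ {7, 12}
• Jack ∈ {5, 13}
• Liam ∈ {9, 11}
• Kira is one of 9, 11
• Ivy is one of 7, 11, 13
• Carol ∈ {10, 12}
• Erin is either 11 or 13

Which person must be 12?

Hank

Liam and Kira between them cover only {9, 11} — a naked pair. Remove those values from Omar, Ivy, Erin.
That leaves Erin = 13. Eliminate 13 elsewhere: Jack, Ivy.
Jack must be 5 (only option left).
Ivy must be 7 (only option left). Strike 7 from Hank.
So 12 goes to Hank.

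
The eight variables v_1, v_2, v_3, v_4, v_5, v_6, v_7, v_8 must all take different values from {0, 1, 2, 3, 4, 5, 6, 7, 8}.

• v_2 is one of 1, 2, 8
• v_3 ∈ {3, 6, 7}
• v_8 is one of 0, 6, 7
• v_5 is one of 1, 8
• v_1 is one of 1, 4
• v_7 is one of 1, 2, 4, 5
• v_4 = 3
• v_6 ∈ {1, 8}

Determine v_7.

v_4 must be 3 (only option left). So v_3 can't be 3.
v_5 and v_6 share exactly the 2 values {1, 8}; by pigeonhole those values go to them, so strike 1, 8 from v_1, v_2, v_7.
v_1's domain is down to {4}, so v_1 = 4. Remove 4 from v_7.
v_2 must be 2 (only option left). Eliminate 2 elsewhere: v_7.
So v_7 = 5.

5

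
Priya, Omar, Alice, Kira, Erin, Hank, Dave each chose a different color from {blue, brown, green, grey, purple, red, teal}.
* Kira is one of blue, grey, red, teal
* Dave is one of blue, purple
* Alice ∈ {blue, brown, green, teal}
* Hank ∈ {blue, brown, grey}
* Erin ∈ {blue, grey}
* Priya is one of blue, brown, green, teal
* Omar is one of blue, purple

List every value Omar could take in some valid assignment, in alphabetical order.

The 7 variables draw from only 7 values {blue, brown, green, grey, purple, red, teal}, so each is used; only Kira can be red, hence Kira = red.
Omar and Dave between them cover only {blue, purple} — a naked pair. Remove those values from Priya, Alice, Erin, Hank.
Erin's domain is down to {grey}, so Erin = grey. So Hank can't be grey.
Hank's domain is down to {brown}, so Hank = brown. Strike brown from Priya, Alice.
No further eliminations apply; Omar can still be any of blue, purple.

blue, purple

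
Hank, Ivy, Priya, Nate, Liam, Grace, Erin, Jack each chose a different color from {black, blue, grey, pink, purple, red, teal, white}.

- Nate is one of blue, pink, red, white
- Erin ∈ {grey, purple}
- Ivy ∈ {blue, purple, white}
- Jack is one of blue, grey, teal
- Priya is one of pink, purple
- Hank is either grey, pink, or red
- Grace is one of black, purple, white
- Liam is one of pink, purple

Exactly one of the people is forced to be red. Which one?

Among the 8 variables, black fits only Grace (and all 8 values in {black, blue, grey, pink, purple, red, teal, white} must be used), so Grace = black.
Among the 7 still-open variables, teal fits only Jack (and all 7 values in {blue, grey, pink, purple, red, teal, white} must be used), so Jack = teal.
Priya and Liam share exactly the 2 values {pink, purple}; by pigeonhole those values go to them, so strike pink, purple from Hank, Ivy, Nate, Erin.
Erin must be grey (only option left). Eliminate grey elsewhere: Hank.
So red goes to Hank.

Hank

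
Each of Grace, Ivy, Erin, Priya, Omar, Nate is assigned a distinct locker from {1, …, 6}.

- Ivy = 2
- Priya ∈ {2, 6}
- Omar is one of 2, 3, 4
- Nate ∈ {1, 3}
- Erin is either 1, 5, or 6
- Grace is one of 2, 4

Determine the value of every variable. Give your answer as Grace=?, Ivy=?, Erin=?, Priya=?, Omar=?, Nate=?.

Ivy must be 2 (only option left). Remove 2 from Grace, Priya, Omar.
Priya must be 6 (only option left). Remove 6 from Erin.
Grace has just one choice, so Grace = 4. So Omar can't be 4.
Omar must be 3 (only option left). Eliminate 3 elsewhere: Nate.
That leaves Nate = 1. So Erin can't be 1.
Erin's domain is down to {5}, so Erin = 5.

Grace=4, Ivy=2, Erin=5, Priya=6, Omar=3, Nate=1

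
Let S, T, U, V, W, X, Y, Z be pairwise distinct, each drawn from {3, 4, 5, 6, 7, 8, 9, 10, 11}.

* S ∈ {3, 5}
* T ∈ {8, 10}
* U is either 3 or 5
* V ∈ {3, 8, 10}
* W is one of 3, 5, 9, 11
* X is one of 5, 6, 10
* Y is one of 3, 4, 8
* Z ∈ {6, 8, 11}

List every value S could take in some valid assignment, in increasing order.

3, 5

The 8 variables together cover exactly {3, 4, 5, 6, 8, 9, 10, 11} — 8 values for 8 variables — and 4 appears only in Y's list, so Y = 4.
Among the 7 still-open variables, 9 fits only W (and all 7 values in {3, 5, 6, 8, 9, 10, 11} must be used), so W = 9.
The 6 still-open variables draw from only 6 values {3, 5, 6, 8, 10, 11}, so each is used; only Z can be 11, hence Z = 11.
The 5 still-open variables together cover exactly {3, 5, 6, 8, 10} — 5 values for 5 variables — and 6 appears only in X's list, so X = 6.
The 2 variables S and U are confined to {3, 5}, which locks those values in; drop them from V.
No further eliminations apply; S can still be any of 3, 5.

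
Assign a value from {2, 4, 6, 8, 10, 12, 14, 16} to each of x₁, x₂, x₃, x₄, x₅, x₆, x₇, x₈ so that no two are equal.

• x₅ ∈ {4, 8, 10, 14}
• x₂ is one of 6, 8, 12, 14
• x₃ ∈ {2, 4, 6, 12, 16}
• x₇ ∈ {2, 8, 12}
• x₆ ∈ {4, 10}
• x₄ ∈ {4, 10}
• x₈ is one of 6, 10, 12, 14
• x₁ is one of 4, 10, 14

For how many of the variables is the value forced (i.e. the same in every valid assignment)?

Among the 8 variables, 16 fits only x₃ (and all 8 values in {2, 4, 6, 8, 10, 12, 14, 16} must be used), so x₃ = 16.
The 7 still-open variables together cover exactly {2, 4, 6, 8, 10, 12, 14} — 7 values for 7 variables — and 2 appears only in x₇'s list, so x₇ = 2.
x₄ and x₆ share exactly the 2 values {4, 10}; by pigeonhole those values go to them, so strike 4, 10 from x₁, x₅, x₈.
x₁ must be 14 (only option left). Eliminate 14 elsewhere: x₂, x₅, x₈.
x₅ must be 8 (only option left). Strike 8 from x₂.
Determined: x₁=14, x₃=16, x₅=8, x₇=2. The other variables each still have more than one consistent value. That makes 4.

4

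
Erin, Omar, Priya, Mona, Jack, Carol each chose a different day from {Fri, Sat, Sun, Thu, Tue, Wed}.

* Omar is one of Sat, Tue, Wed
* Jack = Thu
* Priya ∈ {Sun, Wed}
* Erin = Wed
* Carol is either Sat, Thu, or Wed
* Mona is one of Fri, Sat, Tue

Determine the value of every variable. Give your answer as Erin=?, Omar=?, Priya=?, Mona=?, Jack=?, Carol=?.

Erin=Wed, Omar=Tue, Priya=Sun, Mona=Fri, Jack=Thu, Carol=Sat

Erin's domain is down to {Wed}, so Erin = Wed. Eliminate Wed elsewhere: Omar, Priya, Carol.
Priya has just one choice, so Priya = Sun.
Jack's domain is down to {Thu}, so Jack = Thu. Remove Thu from Carol.
That leaves Carol = Sat. Eliminate Sat elsewhere: Omar, Mona.
Omar has just one choice, so Omar = Tue. So Mona can't be Tue.
Mona has just one choice, so Mona = Fri.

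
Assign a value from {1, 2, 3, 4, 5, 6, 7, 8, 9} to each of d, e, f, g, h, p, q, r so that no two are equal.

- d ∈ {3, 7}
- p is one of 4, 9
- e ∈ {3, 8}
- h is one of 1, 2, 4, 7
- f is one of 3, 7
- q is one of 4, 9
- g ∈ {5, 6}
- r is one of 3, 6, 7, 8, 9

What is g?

The 2 variables d and f are confined to {3, 7}, which locks those values in; drop them from e, h, r.
That leaves e = 8. Strike 8 from r.
The 2 variables p and q are confined to {4, 9}, which locks those values in; drop them from h, r.
r must be 6 (only option left). Strike 6 from g.
So g = 5.

5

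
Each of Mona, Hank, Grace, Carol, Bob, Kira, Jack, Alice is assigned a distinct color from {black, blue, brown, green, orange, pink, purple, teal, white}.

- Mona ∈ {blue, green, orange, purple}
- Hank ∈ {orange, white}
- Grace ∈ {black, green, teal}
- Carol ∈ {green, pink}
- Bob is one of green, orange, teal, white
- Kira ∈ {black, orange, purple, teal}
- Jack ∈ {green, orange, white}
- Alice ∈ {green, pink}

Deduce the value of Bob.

Among the 8 variables, blue fits only Mona (and all 8 values in {black, blue, green, orange, pink, purple, teal, white} must be used), so Mona = blue.
Among the 7 still-open variables, purple fits only Kira (and all 7 values in {black, green, orange, pink, purple, teal, white} must be used), so Kira = purple.
The 6 still-open variables draw from only 6 values {black, green, orange, pink, teal, white}, so each is used; only Grace can be black, hence Grace = black.
The 5 still-open variables draw from only 5 values {green, orange, pink, teal, white}, so each is used; only Bob can be teal, hence Bob = teal.

teal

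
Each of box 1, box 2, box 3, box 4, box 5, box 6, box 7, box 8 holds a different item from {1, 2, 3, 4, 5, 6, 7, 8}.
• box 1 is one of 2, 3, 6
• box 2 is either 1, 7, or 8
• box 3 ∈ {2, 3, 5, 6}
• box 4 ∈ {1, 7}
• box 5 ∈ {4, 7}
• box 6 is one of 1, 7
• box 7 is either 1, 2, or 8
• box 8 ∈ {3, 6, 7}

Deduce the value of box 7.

2

Among the 8 variables, 4 fits only box 5 (and all 8 values in {1, 2, 3, 4, 5, 6, 7, 8} must be used), so box 5 = 4.
Among the 7 still-open variables, 5 fits only box 3 (and all 7 values in {1, 2, 3, 5, 6, 7, 8} must be used), so box 3 = 5.
box 4 and box 6 share exactly the 2 values {1, 7}; by pigeonhole those values go to them, so strike 1, 7 from box 2, box 7, box 8.
box 2 has just one choice, so box 2 = 8. Strike 8 from box 7.
So box 7 = 2.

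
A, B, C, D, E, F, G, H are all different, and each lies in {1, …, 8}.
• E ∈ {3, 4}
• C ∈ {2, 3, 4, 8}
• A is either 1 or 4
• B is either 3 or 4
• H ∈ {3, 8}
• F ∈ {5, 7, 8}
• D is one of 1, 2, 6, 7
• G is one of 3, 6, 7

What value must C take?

Among the 8 variables, 5 fits only F (and all 8 values in {1, 2, 3, 4, 5, 6, 7, 8} must be used), so F = 5.
B and E share exactly the 2 values {3, 4}; by pigeonhole those values go to them, so strike 3, 4 from A, C, G, H.
That leaves A = 1. So D can't be 1.
H's domain is down to {8}, so H = 8. Strike 8 from C.
So C = 2.

2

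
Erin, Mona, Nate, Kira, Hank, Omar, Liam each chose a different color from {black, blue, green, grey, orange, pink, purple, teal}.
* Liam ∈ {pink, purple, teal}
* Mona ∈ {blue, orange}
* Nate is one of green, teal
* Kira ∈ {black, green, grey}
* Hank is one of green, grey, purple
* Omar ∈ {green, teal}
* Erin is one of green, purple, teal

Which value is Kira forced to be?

Nate and Omar share exactly the 2 values {green, teal}; by pigeonhole those values go to them, so strike green, teal from Erin, Kira, Hank, Liam.
Erin's domain is down to {purple}, so Erin = purple. Remove purple from Hank, Liam.
Hank's domain is down to {grey}, so Hank = grey. Strike grey from Kira.
So Kira = black.

black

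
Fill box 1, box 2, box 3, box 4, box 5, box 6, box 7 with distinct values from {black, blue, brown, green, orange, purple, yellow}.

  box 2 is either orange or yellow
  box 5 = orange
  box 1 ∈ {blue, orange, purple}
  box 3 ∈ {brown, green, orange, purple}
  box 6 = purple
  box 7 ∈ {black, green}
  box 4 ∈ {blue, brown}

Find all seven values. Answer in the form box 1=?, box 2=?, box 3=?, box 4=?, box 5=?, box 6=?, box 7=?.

box 5 has just one choice, so box 5 = orange. So box 1, box 2, box 3 can't be orange.
That leaves box 6 = purple. So box 1, box 3 can't be purple.
That leaves box 1 = blue. Strike blue from box 4.
box 2 must be yellow (only option left).
box 4 must be brown (only option left). Eliminate brown elsewhere: box 3.
box 3 must be green (only option left). Remove green from box 7.
box 7 has just one choice, so box 7 = black.

box 1=blue, box 2=yellow, box 3=green, box 4=brown, box 5=orange, box 6=purple, box 7=black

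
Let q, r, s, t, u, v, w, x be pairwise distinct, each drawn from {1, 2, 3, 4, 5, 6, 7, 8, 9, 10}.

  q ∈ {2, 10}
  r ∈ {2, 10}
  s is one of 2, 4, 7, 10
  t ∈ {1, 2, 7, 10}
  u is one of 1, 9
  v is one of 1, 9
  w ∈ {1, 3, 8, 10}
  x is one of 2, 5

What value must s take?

4

The 2 variables q and r are confined to {2, 10}, which locks those values in; drop them from s, t, w, x.
x's domain is down to {5}, so x = 5.
u and v between them cover only {1, 9} — a naked pair. Remove those values from t, w.
t must be 7 (only option left). Eliminate 7 elsewhere: s.
So s = 4.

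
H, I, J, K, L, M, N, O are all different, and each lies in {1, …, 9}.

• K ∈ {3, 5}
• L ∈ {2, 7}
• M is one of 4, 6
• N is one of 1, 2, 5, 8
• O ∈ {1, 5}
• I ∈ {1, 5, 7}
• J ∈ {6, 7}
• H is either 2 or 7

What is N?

Among the 8 variables, 3 fits only K (and all 8 values in {1, 2, 3, 4, 5, 6, 7, 8} must be used), so K = 3.
The 7 still-open variables draw from only 7 values {1, 2, 4, 5, 6, 7, 8}, so each is used; only M can be 4, hence M = 4.
The 6 still-open variables draw from only 6 values {1, 2, 5, 6, 7, 8}, so each is used; only J can be 6, hence J = 6.
The 5 still-open variables draw from only 5 values {1, 2, 5, 7, 8}, so each is used; only N can be 8, hence N = 8.

8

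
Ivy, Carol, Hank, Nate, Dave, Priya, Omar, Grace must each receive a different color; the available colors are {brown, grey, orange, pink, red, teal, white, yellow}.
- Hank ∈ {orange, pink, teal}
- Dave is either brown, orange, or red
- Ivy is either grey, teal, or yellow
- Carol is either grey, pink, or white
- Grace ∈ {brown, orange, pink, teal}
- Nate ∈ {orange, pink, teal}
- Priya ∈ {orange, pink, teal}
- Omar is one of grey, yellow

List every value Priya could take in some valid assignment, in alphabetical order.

Among the 8 variables, red fits only Dave (and all 8 values in {brown, grey, orange, pink, red, teal, white, yellow} must be used), so Dave = red.
The 7 still-open variables draw from only 7 values {brown, grey, orange, pink, teal, white, yellow}, so each is used; only Grace can be brown, hence Grace = brown.
Among the 6 still-open variables, white fits only Carol (and all 6 values in {grey, orange, pink, teal, white, yellow} must be used), so Carol = white.
The 3 variables Hank, Nate, Priya are confined to {orange, pink, teal}, which locks those values in; drop them from Ivy.
No further eliminations apply; Priya can still be any of orange, pink, teal.

orange, pink, teal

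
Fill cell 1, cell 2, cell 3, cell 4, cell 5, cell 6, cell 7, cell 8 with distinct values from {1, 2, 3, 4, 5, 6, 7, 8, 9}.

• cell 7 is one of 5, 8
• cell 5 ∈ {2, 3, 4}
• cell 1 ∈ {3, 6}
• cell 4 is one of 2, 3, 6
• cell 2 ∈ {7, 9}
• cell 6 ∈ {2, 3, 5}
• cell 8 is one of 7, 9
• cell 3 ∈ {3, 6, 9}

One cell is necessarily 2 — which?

The 8 variables draw from only 8 values {2, 3, 4, 5, 6, 7, 8, 9}, so each is used; only cell 5 can be 4, hence cell 5 = 4.
The 7 still-open variables together cover exactly {2, 3, 5, 6, 7, 8, 9} — 7 values for 7 variables — and 8 appears only in cell 7's list, so cell 7 = 8.
The 6 still-open variables together cover exactly {2, 3, 5, 6, 7, 9} — 6 values for 6 variables — and 5 appears only in cell 6's list, so cell 6 = 5.
The 5 still-open variables together cover exactly {2, 3, 6, 7, 9} — 5 values for 5 variables — and 2 appears only in cell 4's list, so cell 4 = 2.

cell 4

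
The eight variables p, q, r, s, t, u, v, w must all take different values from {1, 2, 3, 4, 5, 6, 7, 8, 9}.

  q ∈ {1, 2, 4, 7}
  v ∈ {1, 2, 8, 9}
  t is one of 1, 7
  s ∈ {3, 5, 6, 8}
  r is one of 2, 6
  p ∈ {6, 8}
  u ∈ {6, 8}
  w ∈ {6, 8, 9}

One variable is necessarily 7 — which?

The 2 variables p and u are confined to {6, 8}, which locks those values in; drop them from r, s, v, w.
r has just one choice, so r = 2. Remove 2 from q, v.
w must be 9 (only option left). Eliminate 9 elsewhere: v.
v's domain is down to {1}, so v = 1. Strike 1 from q, t.
So 7 goes to t.

t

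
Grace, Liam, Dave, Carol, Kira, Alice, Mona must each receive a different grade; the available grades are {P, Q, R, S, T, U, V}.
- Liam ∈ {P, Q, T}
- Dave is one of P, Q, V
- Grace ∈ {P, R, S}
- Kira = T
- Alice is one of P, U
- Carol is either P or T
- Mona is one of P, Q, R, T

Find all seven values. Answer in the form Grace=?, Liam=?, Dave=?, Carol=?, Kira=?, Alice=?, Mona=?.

Grace=S, Liam=Q, Dave=V, Carol=P, Kira=T, Alice=U, Mona=R

Kira has just one choice, so Kira = T. Remove T from Liam, Carol, Mona.
Carol must be P (only option left). Strike P from Grace, Liam, Dave, Alice, Mona.
Alice must be U (only option left).
Liam's domain is down to {Q}, so Liam = Q. So Dave, Mona can't be Q.
Dave has just one choice, so Dave = V.
That leaves Mona = R. Strike R from Grace.
That leaves Grace = S.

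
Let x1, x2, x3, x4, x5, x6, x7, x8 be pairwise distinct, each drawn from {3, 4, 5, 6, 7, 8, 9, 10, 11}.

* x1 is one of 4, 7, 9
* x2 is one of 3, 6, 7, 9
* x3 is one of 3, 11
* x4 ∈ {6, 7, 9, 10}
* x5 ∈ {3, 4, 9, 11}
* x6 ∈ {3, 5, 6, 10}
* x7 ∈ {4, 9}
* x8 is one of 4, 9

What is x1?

7

The 8 variables together cover exactly {3, 4, 5, 6, 7, 9, 10, 11} — 8 values for 8 variables — and 5 appears only in x6's list, so x6 = 5.
The 7 still-open variables draw from only 7 values {3, 4, 6, 7, 9, 10, 11}, so each is used; only x4 can be 10, hence x4 = 10.
The 6 still-open variables draw from only 6 values {3, 4, 6, 7, 9, 11}, so each is used; only x2 can be 6, hence x2 = 6.
The 5 still-open variables draw from only 5 values {3, 4, 7, 9, 11}, so each is used; only x1 can be 7, hence x1 = 7.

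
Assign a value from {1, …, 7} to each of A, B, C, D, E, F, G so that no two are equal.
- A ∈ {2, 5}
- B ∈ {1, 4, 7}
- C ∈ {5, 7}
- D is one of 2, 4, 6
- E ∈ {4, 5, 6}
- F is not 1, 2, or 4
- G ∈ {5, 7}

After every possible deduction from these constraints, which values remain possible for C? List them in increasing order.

5, 7

The 7 variables draw from only 7 values {1, 2, 3, 4, 5, 6, 7}, so each is used; only B can be 1, hence B = 1.
Among the 6 still-open variables, 3 fits only F (and all 6 values in {2, 3, 4, 5, 6, 7} must be used), so F = 3.
The 2 variables C and G are confined to {5, 7}, which locks those values in; drop them from A, E.
A's domain is down to {2}, so A = 2. Eliminate 2 elsewhere: D.
No further eliminations apply; C can still be any of 5, 7.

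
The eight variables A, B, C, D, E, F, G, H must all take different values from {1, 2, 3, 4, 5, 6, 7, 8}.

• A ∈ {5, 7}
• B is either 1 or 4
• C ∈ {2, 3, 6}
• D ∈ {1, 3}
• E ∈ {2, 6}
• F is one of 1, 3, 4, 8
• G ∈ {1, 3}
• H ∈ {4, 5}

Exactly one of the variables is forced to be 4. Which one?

B

Among the 8 variables, 7 fits only A (and all 8 values in {1, 2, 3, 4, 5, 6, 7, 8} must be used), so A = 7.
The 7 still-open variables draw from only 7 values {1, 2, 3, 4, 5, 6, 8}, so each is used; only H can be 5, hence H = 5.
Among the 6 still-open variables, 8 fits only F (and all 6 values in {1, 2, 3, 4, 6, 8} must be used), so F = 8.
Among the 5 still-open variables, 4 fits only B (and all 5 values in {1, 2, 3, 4, 6} must be used), so B = 4.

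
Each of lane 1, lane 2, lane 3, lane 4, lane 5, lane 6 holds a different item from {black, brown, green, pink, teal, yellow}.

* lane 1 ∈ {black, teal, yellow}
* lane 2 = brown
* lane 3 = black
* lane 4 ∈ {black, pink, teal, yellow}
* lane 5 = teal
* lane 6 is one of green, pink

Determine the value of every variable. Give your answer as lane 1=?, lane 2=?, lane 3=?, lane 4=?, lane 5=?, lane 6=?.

lane 2 must be brown (only option left).
lane 3's domain is down to {black}, so lane 3 = black. Strike black from lane 1, lane 4.
That leaves lane 5 = teal. Strike teal from lane 1, lane 4.
lane 1 has just one choice, so lane 1 = yellow. Remove yellow from lane 4.
lane 4's domain is down to {pink}, so lane 4 = pink. Strike pink from lane 6.
lane 6's domain is down to {green}, so lane 6 = green.

lane 1=yellow, lane 2=brown, lane 3=black, lane 4=pink, lane 5=teal, lane 6=green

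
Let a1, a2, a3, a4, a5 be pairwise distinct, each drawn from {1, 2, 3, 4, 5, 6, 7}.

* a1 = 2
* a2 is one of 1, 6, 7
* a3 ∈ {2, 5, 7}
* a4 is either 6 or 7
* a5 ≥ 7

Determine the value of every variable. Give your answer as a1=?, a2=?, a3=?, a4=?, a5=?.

a1=2, a2=1, a3=5, a4=6, a5=7

a1's domain is down to {2}, so a1 = 2. Remove 2 from a3.
a5 has just one choice, so a5 = 7. Strike 7 from a2, a3, a4.
a3 must be 5 (only option left).
a4 must be 6 (only option left). Strike 6 from a2.
a2 has just one choice, so a2 = 1.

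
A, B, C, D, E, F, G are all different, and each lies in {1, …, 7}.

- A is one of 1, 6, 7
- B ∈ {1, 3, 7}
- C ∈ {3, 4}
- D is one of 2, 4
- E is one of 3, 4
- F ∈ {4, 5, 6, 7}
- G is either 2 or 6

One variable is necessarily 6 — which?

Among the 7 variables, 5 fits only F (and all 7 values in {1, 2, 3, 4, 5, 6, 7} must be used), so F = 5.
C and E between them cover only {3, 4} — a naked pair. Remove those values from B, D.
D must be 2 (only option left). So G can't be 2.
So 6 goes to G.

G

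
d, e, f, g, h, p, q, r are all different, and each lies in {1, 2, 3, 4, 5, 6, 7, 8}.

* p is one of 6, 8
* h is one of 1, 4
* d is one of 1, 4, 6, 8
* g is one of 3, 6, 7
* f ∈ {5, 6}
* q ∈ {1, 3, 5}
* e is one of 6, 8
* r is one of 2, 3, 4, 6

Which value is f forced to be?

The 8 variables together cover exactly {1, 2, 3, 4, 5, 6, 7, 8} — 8 values for 8 variables — and 2 appears only in r's list, so r = 2.
The 7 still-open variables draw from only 7 values {1, 3, 4, 5, 6, 7, 8}, so each is used; only g can be 7, hence g = 7.
Among the 6 still-open variables, 3 fits only q (and all 6 values in {1, 3, 4, 5, 6, 8} must be used), so q = 3.
The 5 still-open variables draw from only 5 values {1, 4, 5, 6, 8}, so each is used; only f can be 5, hence f = 5.

5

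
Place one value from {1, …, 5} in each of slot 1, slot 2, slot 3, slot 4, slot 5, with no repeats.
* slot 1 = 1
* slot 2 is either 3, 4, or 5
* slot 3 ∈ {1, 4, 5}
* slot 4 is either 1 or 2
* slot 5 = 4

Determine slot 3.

slot 1 has just one choice, so slot 1 = 1. Eliminate 1 elsewhere: slot 3, slot 4.
slot 4's domain is down to {2}, so slot 4 = 2.
That leaves slot 5 = 4. Eliminate 4 elsewhere: slot 2, slot 3.
So slot 3 = 5.

5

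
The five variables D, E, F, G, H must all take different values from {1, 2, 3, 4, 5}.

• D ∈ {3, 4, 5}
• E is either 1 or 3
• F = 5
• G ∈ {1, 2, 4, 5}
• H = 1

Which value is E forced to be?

3

F has just one choice, so F = 5. Strike 5 from D, G.
H's domain is down to {1}, so H = 1. Strike 1 from E, G.
So E = 3.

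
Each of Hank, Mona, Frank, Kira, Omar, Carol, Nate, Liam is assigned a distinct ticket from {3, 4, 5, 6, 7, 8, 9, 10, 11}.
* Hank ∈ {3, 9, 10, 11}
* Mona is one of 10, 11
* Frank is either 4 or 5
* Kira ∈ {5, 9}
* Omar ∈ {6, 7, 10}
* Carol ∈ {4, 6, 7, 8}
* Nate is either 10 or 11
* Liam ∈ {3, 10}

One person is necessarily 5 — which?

Mona and Nate between them cover only {10, 11} — a naked pair. Remove those values from Hank, Omar, Liam.
That leaves Liam = 3. Eliminate 3 elsewhere: Hank.
That leaves Hank = 9. So Kira can't be 9.
So 5 goes to Kira.

Kira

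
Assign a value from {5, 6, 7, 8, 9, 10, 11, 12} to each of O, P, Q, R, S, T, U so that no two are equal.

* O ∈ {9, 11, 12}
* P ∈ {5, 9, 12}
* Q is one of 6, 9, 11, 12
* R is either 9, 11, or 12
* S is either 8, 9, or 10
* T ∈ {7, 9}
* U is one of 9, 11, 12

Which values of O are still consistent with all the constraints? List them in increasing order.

O, R, U between them cover only {9, 11, 12} — a naked triple. Remove those values from P, Q, S, T.
P must be 5 (only option left).
Q must be 6 (only option left).
T has just one choice, so T = 7.
No further eliminations apply; O can still be any of 9, 11, 12.

9, 11, 12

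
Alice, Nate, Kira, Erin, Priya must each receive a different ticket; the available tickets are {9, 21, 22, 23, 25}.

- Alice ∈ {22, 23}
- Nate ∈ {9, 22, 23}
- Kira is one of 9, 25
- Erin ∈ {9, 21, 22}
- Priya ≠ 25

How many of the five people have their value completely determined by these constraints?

The 5 variables together cover exactly {9, 21, 22, 23, 25} — 5 values for 5 variables — and 25 appears only in Kira's list, so Kira = 25.
Determined: Kira=25. The other people each still have more than one consistent value. That makes 1.

1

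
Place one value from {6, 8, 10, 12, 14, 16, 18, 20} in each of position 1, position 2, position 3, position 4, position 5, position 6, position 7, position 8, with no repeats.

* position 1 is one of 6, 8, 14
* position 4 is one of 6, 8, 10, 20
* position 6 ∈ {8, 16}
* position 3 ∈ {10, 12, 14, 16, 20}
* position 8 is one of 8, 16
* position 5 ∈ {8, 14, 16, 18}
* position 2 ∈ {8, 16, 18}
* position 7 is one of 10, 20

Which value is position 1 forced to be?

Among the 8 variables, 12 fits only position 3 (and all 8 values in {6, 8, 10, 12, 14, 16, 18, 20} must be used), so position 3 = 12.
position 6 and position 8 between them cover only {8, 16} — a naked pair. Remove those values from position 1, position 2, position 4, position 5.
position 2's domain is down to {18}, so position 2 = 18. Strike 18 from position 5.
That leaves position 5 = 14. Strike 14 from position 1.
So position 1 = 6.

6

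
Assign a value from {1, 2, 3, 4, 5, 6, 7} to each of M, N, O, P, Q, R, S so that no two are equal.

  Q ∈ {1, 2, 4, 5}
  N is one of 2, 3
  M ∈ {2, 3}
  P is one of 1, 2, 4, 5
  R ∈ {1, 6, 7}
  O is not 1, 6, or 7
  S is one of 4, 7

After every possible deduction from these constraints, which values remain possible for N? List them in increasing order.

The 7 variables draw from only 7 values {1, 2, 3, 4, 5, 6, 7}, so each is used; only R can be 6, hence R = 6.
The 6 still-open variables draw from only 6 values {1, 2, 3, 4, 5, 7}, so each is used; only S can be 7, hence S = 7.
M and N share exactly the 2 values {2, 3}; by pigeonhole those values go to them, so strike 2, 3 from O, P, Q.
No further eliminations apply; N can still be any of 2, 3.

2, 3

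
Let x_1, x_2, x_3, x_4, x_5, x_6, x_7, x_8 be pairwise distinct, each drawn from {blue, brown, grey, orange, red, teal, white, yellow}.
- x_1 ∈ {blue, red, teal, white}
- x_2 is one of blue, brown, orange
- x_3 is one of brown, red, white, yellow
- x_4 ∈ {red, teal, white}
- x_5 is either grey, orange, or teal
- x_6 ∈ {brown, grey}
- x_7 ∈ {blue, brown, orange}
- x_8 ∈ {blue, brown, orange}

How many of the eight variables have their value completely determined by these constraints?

The 8 variables together cover exactly {blue, brown, grey, orange, red, teal, white, yellow} — 8 values for 8 variables — and yellow appears only in x_3's list, so x_3 = yellow.
x_2, x_7, x_8 between them cover only {blue, brown, orange} — a naked triple. Remove those values from x_1, x_5, x_6.
x_6's domain is down to {grey}, so x_6 = grey. So x_5 can't be grey.
x_5's domain is down to {teal}, so x_5 = teal. Eliminate teal elsewhere: x_1, x_4.
Determined: x_3=yellow, x_5=teal, x_6=grey. The other variables each still have more than one consistent value. That makes 3.

3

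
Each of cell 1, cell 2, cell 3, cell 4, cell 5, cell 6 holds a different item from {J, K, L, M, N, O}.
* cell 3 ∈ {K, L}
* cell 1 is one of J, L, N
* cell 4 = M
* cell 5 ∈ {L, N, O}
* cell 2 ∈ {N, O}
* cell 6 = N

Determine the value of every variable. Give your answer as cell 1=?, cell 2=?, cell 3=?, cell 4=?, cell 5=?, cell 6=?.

cell 4 has just one choice, so cell 4 = M.
That leaves cell 6 = N. Remove N from cell 1, cell 2, cell 5.
That leaves cell 2 = O. Eliminate O elsewhere: cell 5.
cell 5's domain is down to {L}, so cell 5 = L. So cell 1, cell 3 can't be L.
cell 1's domain is down to {J}, so cell 1 = J.
cell 3 must be K (only option left).

cell 1=J, cell 2=O, cell 3=K, cell 4=M, cell 5=L, cell 6=N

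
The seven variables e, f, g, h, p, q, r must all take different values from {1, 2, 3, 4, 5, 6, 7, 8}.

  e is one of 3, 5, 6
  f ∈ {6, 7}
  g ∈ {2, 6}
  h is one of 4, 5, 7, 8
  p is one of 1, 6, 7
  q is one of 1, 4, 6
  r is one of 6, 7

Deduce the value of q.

4

The 2 variables f and r are confined to {6, 7}, which locks those values in; drop them from e, g, h, p, q.
g must be 2 (only option left).
p has just one choice, so p = 1. Strike 1 from q.
So q = 4.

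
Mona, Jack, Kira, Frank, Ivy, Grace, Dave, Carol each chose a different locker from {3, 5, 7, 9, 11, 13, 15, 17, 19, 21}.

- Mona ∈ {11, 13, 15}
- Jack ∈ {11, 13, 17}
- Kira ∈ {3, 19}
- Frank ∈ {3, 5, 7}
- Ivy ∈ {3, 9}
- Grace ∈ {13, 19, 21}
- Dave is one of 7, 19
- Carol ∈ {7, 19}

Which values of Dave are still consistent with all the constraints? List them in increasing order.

7, 19

Dave and Carol share exactly the 2 values {7, 19}; by pigeonhole those values go to them, so strike 7, 19 from Kira, Frank, Grace.
Kira's domain is down to {3}, so Kira = 3. So Frank, Ivy can't be 3.
Frank must be 5 (only option left).
Ivy's domain is down to {9}, so Ivy = 9.
No further eliminations apply; Dave can still be any of 7, 19.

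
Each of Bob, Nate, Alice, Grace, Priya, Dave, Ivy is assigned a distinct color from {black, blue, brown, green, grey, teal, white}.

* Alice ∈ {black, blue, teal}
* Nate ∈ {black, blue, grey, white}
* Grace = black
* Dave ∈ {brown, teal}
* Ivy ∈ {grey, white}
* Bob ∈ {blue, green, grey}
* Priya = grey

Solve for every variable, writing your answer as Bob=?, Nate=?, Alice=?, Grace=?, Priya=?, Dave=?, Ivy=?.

Bob=green, Nate=blue, Alice=teal, Grace=black, Priya=grey, Dave=brown, Ivy=white

Grace must be black (only option left). Eliminate black elsewhere: Nate, Alice.
Priya has just one choice, so Priya = grey. So Bob, Nate, Ivy can't be grey.
That leaves Ivy = white. Remove white from Nate.
That leaves Nate = blue. Strike blue from Bob, Alice.
Alice's domain is down to {teal}, so Alice = teal. Remove teal from Dave.
Dave must be brown (only option left).
Bob's domain is down to {green}, so Bob = green.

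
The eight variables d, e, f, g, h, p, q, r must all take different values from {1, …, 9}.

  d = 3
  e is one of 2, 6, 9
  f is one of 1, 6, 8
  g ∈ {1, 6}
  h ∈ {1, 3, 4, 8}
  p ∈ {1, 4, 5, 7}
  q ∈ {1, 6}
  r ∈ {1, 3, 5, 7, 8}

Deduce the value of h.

4

d has just one choice, so d = 3. So h, r can't be 3.
g and q share exactly the 2 values {1, 6}; by pigeonhole those values go to them, so strike 1, 6 from e, f, h, p, r.
f must be 8 (only option left). Strike 8 from h, r.
So h = 4.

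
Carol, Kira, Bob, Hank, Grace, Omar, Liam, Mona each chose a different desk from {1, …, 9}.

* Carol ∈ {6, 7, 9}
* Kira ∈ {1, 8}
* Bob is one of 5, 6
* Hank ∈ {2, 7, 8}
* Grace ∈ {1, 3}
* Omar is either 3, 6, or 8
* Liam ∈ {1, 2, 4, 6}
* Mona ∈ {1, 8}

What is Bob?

The 2 variables Kira and Mona are confined to {1, 8}, which locks those values in; drop them from Hank, Grace, Omar, Liam.
Grace must be 3 (only option left). So Omar can't be 3.
Omar's domain is down to {6}, so Omar = 6. So Carol, Bob, Liam can't be 6.
So Bob = 5.

5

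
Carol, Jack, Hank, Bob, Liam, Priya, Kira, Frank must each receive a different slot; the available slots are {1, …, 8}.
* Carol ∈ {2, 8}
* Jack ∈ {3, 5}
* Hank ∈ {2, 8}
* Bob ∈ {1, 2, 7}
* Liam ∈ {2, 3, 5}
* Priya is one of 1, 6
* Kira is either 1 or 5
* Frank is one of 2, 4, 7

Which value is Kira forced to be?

The 8 variables together cover exactly {1, 2, 3, 4, 5, 6, 7, 8} — 8 values for 8 variables — and 4 appears only in Frank's list, so Frank = 4.
Among the 7 still-open variables, 6 fits only Priya (and all 7 values in {1, 2, 3, 5, 6, 7, 8} must be used), so Priya = 6.
Among the 6 still-open variables, 7 fits only Bob (and all 6 values in {1, 2, 3, 5, 7, 8} must be used), so Bob = 7.
The 5 still-open variables together cover exactly {1, 2, 3, 5, 8} — 5 values for 5 variables — and 1 appears only in Kira's list, so Kira = 1.

1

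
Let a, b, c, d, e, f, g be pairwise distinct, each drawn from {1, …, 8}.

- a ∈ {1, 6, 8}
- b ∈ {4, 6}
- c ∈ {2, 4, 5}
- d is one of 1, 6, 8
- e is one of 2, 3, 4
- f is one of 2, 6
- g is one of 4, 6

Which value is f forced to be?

2

The 7 variables together cover exactly {1, 2, 3, 4, 5, 6, 8} — 7 values for 7 variables — and 3 appears only in e's list, so e = 3.
The 6 still-open variables draw from only 6 values {1, 2, 4, 5, 6, 8}, so each is used; only c can be 5, hence c = 5.
Among the 5 still-open variables, 2 fits only f (and all 5 values in {1, 2, 4, 6, 8} must be used), so f = 2.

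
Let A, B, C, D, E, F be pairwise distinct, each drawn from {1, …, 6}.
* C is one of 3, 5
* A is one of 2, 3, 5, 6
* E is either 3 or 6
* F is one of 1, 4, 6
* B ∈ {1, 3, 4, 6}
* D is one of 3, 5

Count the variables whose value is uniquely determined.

2

The 6 variables draw from only 6 values {1, 2, 3, 4, 5, 6}, so each is used; only A can be 2, hence A = 2.
C and D between them cover only {3, 5} — a naked pair. Remove those values from B, E.
That leaves E = 6. So B, F can't be 6.
Determined: A=2, E=6. The other variables each still have more than one consistent value. That makes 2.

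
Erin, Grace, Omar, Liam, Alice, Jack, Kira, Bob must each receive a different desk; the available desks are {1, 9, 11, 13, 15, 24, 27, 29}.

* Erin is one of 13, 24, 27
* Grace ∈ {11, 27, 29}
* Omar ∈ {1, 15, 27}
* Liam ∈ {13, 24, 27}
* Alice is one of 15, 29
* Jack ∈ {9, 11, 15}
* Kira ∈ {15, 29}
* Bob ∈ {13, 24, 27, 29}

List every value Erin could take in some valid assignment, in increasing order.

Among the 8 variables, 1 fits only Omar (and all 8 values in {1, 9, 11, 13, 15, 24, 27, 29} must be used), so Omar = 1.
The 7 still-open variables together cover exactly {9, 11, 13, 15, 24, 27, 29} — 7 values for 7 variables — and 9 appears only in Jack's list, so Jack = 9.
The 6 still-open variables draw from only 6 values {11, 13, 15, 24, 27, 29}, so each is used; only Grace can be 11, hence Grace = 11.
Alice and Kira share exactly the 2 values {15, 29}; by pigeonhole those values go to them, so strike 15, 29 from Bob.
No further eliminations apply; Erin can still be any of 13, 24, 27.

13, 24, 27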